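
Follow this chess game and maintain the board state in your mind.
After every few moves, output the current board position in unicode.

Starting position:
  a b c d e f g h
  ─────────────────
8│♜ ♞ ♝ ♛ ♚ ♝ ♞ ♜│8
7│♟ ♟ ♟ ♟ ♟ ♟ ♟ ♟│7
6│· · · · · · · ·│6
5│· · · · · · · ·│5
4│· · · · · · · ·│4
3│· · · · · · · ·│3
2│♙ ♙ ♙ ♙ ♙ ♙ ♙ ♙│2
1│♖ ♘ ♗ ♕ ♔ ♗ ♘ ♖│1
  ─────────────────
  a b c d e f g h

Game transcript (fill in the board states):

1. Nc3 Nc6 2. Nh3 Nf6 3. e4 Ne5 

  a b c d e f g h
  ─────────────────
8│♜ · ♝ ♛ ♚ ♝ · ♜│8
7│♟ ♟ ♟ ♟ ♟ ♟ ♟ ♟│7
6│· · · · · ♞ · ·│6
5│· · · · ♞ · · ·│5
4│· · · · ♙ · · ·│4
3│· · ♘ · · · · ♘│3
2│♙ ♙ ♙ ♙ · ♙ ♙ ♙│2
1│♖ · ♗ ♕ ♔ ♗ · ♖│1
  ─────────────────
  a b c d e f g h

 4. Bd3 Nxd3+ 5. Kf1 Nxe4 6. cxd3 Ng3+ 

  a b c d e f g h
  ─────────────────
8│♜ · ♝ ♛ ♚ ♝ · ♜│8
7│♟ ♟ ♟ ♟ ♟ ♟ ♟ ♟│7
6│· · · · · · · ·│6
5│· · · · · · · ·│5
4│· · · · · · · ·│4
3│· · ♘ ♙ · · ♞ ♘│3
2│♙ ♙ · ♙ · ♙ ♙ ♙│2
1│♖ · ♗ ♕ · ♔ · ♖│1
  ─────────────────
  a b c d e f g h

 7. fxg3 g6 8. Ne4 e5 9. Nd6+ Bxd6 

  a b c d e f g h
  ─────────────────
8│♜ · ♝ ♛ ♚ · · ♜│8
7│♟ ♟ ♟ ♟ · ♟ · ♟│7
6│· · · ♝ · · ♟ ·│6
5│· · · · ♟ · · ·│5
4│· · · · · · · ·│4
3│· · · ♙ · · ♙ ♘│3
2│♙ ♙ · ♙ · · ♙ ♙│2
1│♖ · ♗ ♕ · ♔ · ♖│1
  ─────────────────
  a b c d e f g h

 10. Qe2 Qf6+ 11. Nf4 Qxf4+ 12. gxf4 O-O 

  a b c d e f g h
  ─────────────────
8│♜ · ♝ · · ♜ ♚ ·│8
7│♟ ♟ ♟ ♟ · ♟ · ♟│7
6│· · · ♝ · · ♟ ·│6
5│· · · · ♟ · · ·│5
4│· · · · · ♙ · ·│4
3│· · · ♙ · · · ·│3
2│♙ ♙ · ♙ ♕ · ♙ ♙│2
1│♖ · ♗ · · ♔ · ♖│1
  ─────────────────
  a b c d e f g h

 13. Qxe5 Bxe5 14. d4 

  a b c d e f g h
  ─────────────────
8│♜ · ♝ · · ♜ ♚ ·│8
7│♟ ♟ ♟ ♟ · ♟ · ♟│7
6│· · · · · · ♟ ·│6
5│· · · · ♝ · · ·│5
4│· · · ♙ · ♙ · ·│4
3│· · · · · · · ·│3
2│♙ ♙ · ♙ · · ♙ ♙│2
1│♖ · ♗ · · ♔ · ♖│1
  ─────────────────
  a b c d e f g h


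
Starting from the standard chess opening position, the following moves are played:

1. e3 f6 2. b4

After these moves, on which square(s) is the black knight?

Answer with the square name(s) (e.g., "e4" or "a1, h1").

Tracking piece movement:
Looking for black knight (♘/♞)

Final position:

  a b c d e f g h
  ─────────────────
8│♜ ♞ ♝ ♛ ♚ ♝ ♞ ♜│8
7│♟ ♟ ♟ ♟ ♟ · ♟ ♟│7
6│· · · · · ♟ · ·│6
5│· · · · · · · ·│5
4│· ♙ · · · · · ·│4
3│· · · · ♙ · · ·│3
2│♙ · ♙ ♙ · ♙ ♙ ♙│2
1│♖ ♘ ♗ ♕ ♔ ♗ ♘ ♖│1
  ─────────────────
  a b c d e f g h


b8, g8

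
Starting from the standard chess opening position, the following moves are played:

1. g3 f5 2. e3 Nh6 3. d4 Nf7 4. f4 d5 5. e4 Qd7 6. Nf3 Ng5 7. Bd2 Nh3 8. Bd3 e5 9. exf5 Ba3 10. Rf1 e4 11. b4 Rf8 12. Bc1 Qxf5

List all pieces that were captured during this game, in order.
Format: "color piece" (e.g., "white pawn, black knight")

Tracking captures:
  exf5: captured black pawn
  Qxf5: captured white pawn

black pawn, white pawn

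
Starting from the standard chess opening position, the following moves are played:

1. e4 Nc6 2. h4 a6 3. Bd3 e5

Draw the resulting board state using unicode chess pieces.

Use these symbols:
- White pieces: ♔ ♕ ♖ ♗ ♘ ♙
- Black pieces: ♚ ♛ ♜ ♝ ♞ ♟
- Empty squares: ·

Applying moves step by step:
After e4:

♜ ♞ ♝ ♛ ♚ ♝ ♞ ♜
♟ ♟ ♟ ♟ ♟ ♟ ♟ ♟
· · · · · · · ·
· · · · · · · ·
· · · · ♙ · · ·
· · · · · · · ·
♙ ♙ ♙ ♙ · ♙ ♙ ♙
♖ ♘ ♗ ♕ ♔ ♗ ♘ ♖


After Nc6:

♜ · ♝ ♛ ♚ ♝ ♞ ♜
♟ ♟ ♟ ♟ ♟ ♟ ♟ ♟
· · ♞ · · · · ·
· · · · · · · ·
· · · · ♙ · · ·
· · · · · · · ·
♙ ♙ ♙ ♙ · ♙ ♙ ♙
♖ ♘ ♗ ♕ ♔ ♗ ♘ ♖


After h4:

♜ · ♝ ♛ ♚ ♝ ♞ ♜
♟ ♟ ♟ ♟ ♟ ♟ ♟ ♟
· · ♞ · · · · ·
· · · · · · · ·
· · · · ♙ · · ♙
· · · · · · · ·
♙ ♙ ♙ ♙ · ♙ ♙ ·
♖ ♘ ♗ ♕ ♔ ♗ ♘ ♖


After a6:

♜ · ♝ ♛ ♚ ♝ ♞ ♜
· ♟ ♟ ♟ ♟ ♟ ♟ ♟
♟ · ♞ · · · · ·
· · · · · · · ·
· · · · ♙ · · ♙
· · · · · · · ·
♙ ♙ ♙ ♙ · ♙ ♙ ·
♖ ♘ ♗ ♕ ♔ ♗ ♘ ♖


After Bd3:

♜ · ♝ ♛ ♚ ♝ ♞ ♜
· ♟ ♟ ♟ ♟ ♟ ♟ ♟
♟ · ♞ · · · · ·
· · · · · · · ·
· · · · ♙ · · ♙
· · · ♗ · · · ·
♙ ♙ ♙ ♙ · ♙ ♙ ·
♖ ♘ ♗ ♕ ♔ · ♘ ♖


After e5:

♜ · ♝ ♛ ♚ ♝ ♞ ♜
· ♟ ♟ ♟ · ♟ ♟ ♟
♟ · ♞ · · · · ·
· · · · ♟ · · ·
· · · · ♙ · · ♙
· · · ♗ · · · ·
♙ ♙ ♙ ♙ · ♙ ♙ ·
♖ ♘ ♗ ♕ ♔ · ♘ ♖



  a b c d e f g h
  ─────────────────
8│♜ · ♝ ♛ ♚ ♝ ♞ ♜│8
7│· ♟ ♟ ♟ · ♟ ♟ ♟│7
6│♟ · ♞ · · · · ·│6
5│· · · · ♟ · · ·│5
4│· · · · ♙ · · ♙│4
3│· · · ♗ · · · ·│3
2│♙ ♙ ♙ ♙ · ♙ ♙ ·│2
1│♖ ♘ ♗ ♕ ♔ · ♘ ♖│1
  ─────────────────
  a b c d e f g h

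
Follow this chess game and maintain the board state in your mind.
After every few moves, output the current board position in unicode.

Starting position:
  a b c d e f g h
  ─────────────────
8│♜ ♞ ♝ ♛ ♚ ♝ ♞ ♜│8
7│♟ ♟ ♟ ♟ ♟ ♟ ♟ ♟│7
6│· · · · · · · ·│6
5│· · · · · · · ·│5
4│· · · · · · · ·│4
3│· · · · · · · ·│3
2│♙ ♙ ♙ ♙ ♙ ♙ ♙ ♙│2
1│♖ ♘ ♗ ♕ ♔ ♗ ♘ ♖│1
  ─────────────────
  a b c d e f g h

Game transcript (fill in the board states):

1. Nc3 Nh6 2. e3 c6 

  a b c d e f g h
  ─────────────────
8│♜ ♞ ♝ ♛ ♚ ♝ · ♜│8
7│♟ ♟ · ♟ ♟ ♟ ♟ ♟│7
6│· · ♟ · · · · ♞│6
5│· · · · · · · ·│5
4│· · · · · · · ·│4
3│· · ♘ · ♙ · · ·│3
2│♙ ♙ ♙ ♙ · ♙ ♙ ♙│2
1│♖ · ♗ ♕ ♔ ♗ ♘ ♖│1
  ─────────────────
  a b c d e f g h

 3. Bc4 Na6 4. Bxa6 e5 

  a b c d e f g h
  ─────────────────
8│♜ · ♝ ♛ ♚ ♝ · ♜│8
7│♟ ♟ · ♟ · ♟ ♟ ♟│7
6│♗ · ♟ · · · · ♞│6
5│· · · · ♟ · · ·│5
4│· · · · · · · ·│4
3│· · ♘ · ♙ · · ·│3
2│♙ ♙ ♙ ♙ · ♙ ♙ ♙│2
1│♖ · ♗ ♕ ♔ · ♘ ♖│1
  ─────────────────
  a b c d e f g h

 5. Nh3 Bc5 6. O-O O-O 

  a b c d e f g h
  ─────────────────
8│♜ · ♝ ♛ · ♜ ♚ ·│8
7│♟ ♟ · ♟ · ♟ ♟ ♟│7
6│♗ · ♟ · · · · ♞│6
5│· · ♝ · ♟ · · ·│5
4│· · · · · · · ·│4
3│· · ♘ · ♙ · · ♘│3
2│♙ ♙ ♙ ♙ · ♙ ♙ ♙│2
1│♖ · ♗ ♕ · ♖ ♔ ·│1
  ─────────────────
  a b c d e f g h

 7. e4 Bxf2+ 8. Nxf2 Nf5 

  a b c d e f g h
  ─────────────────
8│♜ · ♝ ♛ · ♜ ♚ ·│8
7│♟ ♟ · ♟ · ♟ ♟ ♟│7
6│♗ · ♟ · · · · ·│6
5│· · · · ♟ ♞ · ·│5
4│· · · · ♙ · · ·│4
3│· · ♘ · · · · ·│3
2│♙ ♙ ♙ ♙ · ♘ ♙ ♙│2
1│♖ · ♗ ♕ · ♖ ♔ ·│1
  ─────────────────
  a b c d e f g h



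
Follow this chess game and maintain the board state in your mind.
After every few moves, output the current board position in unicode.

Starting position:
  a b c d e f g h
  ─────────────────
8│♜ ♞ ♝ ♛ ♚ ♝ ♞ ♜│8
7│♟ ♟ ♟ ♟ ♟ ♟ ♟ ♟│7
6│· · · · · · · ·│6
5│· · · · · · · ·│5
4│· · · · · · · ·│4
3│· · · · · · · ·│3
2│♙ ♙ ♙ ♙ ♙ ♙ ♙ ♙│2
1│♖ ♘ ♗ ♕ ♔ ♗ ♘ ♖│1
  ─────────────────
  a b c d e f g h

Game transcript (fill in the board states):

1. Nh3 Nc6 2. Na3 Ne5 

  a b c d e f g h
  ─────────────────
8│♜ · ♝ ♛ ♚ ♝ ♞ ♜│8
7│♟ ♟ ♟ ♟ ♟ ♟ ♟ ♟│7
6│· · · · · · · ·│6
5│· · · · ♞ · · ·│5
4│· · · · · · · ·│4
3│♘ · · · · · · ♘│3
2│♙ ♙ ♙ ♙ ♙ ♙ ♙ ♙│2
1│♖ · ♗ ♕ ♔ ♗ · ♖│1
  ─────────────────
  a b c d e f g h

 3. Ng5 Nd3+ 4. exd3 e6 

  a b c d e f g h
  ─────────────────
8│♜ · ♝ ♛ ♚ ♝ ♞ ♜│8
7│♟ ♟ ♟ ♟ · ♟ ♟ ♟│7
6│· · · · ♟ · · ·│6
5│· · · · · · ♘ ·│5
4│· · · · · · · ·│4
3│♘ · · ♙ · · · ·│3
2│♙ ♙ ♙ ♙ · ♙ ♙ ♙│2
1│♖ · ♗ ♕ ♔ ♗ · ♖│1
  ─────────────────
  a b c d e f g h

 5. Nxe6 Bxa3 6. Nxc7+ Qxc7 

  a b c d e f g h
  ─────────────────
8│♜ · ♝ · ♚ · ♞ ♜│8
7│♟ ♟ ♛ ♟ · ♟ ♟ ♟│7
6│· · · · · · · ·│6
5│· · · · · · · ·│5
4│· · · · · · · ·│4
3│♝ · · ♙ · · · ·│3
2│♙ ♙ ♙ ♙ · ♙ ♙ ♙│2
1│♖ · ♗ ♕ ♔ ♗ · ♖│1
  ─────────────────
  a b c d e f g h

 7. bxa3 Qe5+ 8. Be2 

  a b c d e f g h
  ─────────────────
8│♜ · ♝ · ♚ · ♞ ♜│8
7│♟ ♟ · ♟ · ♟ ♟ ♟│7
6│· · · · · · · ·│6
5│· · · · ♛ · · ·│5
4│· · · · · · · ·│4
3│♙ · · ♙ · · · ·│3
2│♙ · ♙ ♙ ♗ ♙ ♙ ♙│2
1│♖ · ♗ ♕ ♔ · · ♖│1
  ─────────────────
  a b c d e f g h


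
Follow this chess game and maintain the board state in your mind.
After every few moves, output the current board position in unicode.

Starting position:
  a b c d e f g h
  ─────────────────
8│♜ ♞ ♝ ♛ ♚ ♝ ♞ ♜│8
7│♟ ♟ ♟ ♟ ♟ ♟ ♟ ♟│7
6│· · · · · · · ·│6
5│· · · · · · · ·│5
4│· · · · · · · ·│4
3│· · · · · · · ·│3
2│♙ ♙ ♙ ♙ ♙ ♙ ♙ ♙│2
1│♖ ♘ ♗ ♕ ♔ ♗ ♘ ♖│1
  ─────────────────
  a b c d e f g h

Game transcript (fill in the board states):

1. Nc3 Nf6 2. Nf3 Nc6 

  a b c d e f g h
  ─────────────────
8│♜ · ♝ ♛ ♚ ♝ · ♜│8
7│♟ ♟ ♟ ♟ ♟ ♟ ♟ ♟│7
6│· · ♞ · · ♞ · ·│6
5│· · · · · · · ·│5
4│· · · · · · · ·│4
3│· · ♘ · · ♘ · ·│3
2│♙ ♙ ♙ ♙ ♙ ♙ ♙ ♙│2
1│♖ · ♗ ♕ ♔ ♗ · ♖│1
  ─────────────────
  a b c d e f g h

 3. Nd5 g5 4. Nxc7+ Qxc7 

  a b c d e f g h
  ─────────────────
8│♜ · ♝ · ♚ ♝ · ♜│8
7│♟ ♟ ♛ ♟ ♟ ♟ · ♟│7
6│· · ♞ · · ♞ · ·│6
5│· · · · · · ♟ ·│5
4│· · · · · · · ·│4
3│· · · · · ♘ · ·│3
2│♙ ♙ ♙ ♙ ♙ ♙ ♙ ♙│2
1│♖ · ♗ ♕ ♔ ♗ · ♖│1
  ─────────────────
  a b c d e f g h

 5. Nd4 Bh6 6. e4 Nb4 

  a b c d e f g h
  ─────────────────
8│♜ · ♝ · ♚ · · ♜│8
7│♟ ♟ ♛ ♟ ♟ ♟ · ♟│7
6│· · · · · ♞ · ♝│6
5│· · · · · · ♟ ·│5
4│· ♞ · ♘ ♙ · · ·│4
3│· · · · · · · ·│3
2│♙ ♙ ♙ ♙ · ♙ ♙ ♙│2
1│♖ · ♗ ♕ ♔ ♗ · ♖│1
  ─────────────────
  a b c d e f g h

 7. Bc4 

  a b c d e f g h
  ─────────────────
8│♜ · ♝ · ♚ · · ♜│8
7│♟ ♟ ♛ ♟ ♟ ♟ · ♟│7
6│· · · · · ♞ · ♝│6
5│· · · · · · ♟ ·│5
4│· ♞ ♗ ♘ ♙ · · ·│4
3│· · · · · · · ·│3
2│♙ ♙ ♙ ♙ · ♙ ♙ ♙│2
1│♖ · ♗ ♕ ♔ · · ♖│1
  ─────────────────
  a b c d e f g h


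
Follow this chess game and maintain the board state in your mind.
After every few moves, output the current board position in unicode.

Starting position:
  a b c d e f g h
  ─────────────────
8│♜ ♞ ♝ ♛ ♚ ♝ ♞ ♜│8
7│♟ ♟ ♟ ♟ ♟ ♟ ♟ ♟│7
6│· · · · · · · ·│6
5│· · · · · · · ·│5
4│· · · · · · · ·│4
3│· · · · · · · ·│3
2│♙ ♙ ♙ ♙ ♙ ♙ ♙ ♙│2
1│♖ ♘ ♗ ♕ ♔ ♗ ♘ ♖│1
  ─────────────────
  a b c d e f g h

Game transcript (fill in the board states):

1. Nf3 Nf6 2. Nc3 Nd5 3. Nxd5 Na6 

  a b c d e f g h
  ─────────────────
8│♜ · ♝ ♛ ♚ ♝ · ♜│8
7│♟ ♟ ♟ ♟ ♟ ♟ ♟ ♟│7
6│♞ · · · · · · ·│6
5│· · · ♘ · · · ·│5
4│· · · · · · · ·│4
3│· · · · · ♘ · ·│3
2│♙ ♙ ♙ ♙ ♙ ♙ ♙ ♙│2
1│♖ · ♗ ♕ ♔ ♗ · ♖│1
  ─────────────────
  a b c d e f g h

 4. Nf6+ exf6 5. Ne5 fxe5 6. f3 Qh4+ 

  a b c d e f g h
  ─────────────────
8│♜ · ♝ · ♚ ♝ · ♜│8
7│♟ ♟ ♟ ♟ · ♟ ♟ ♟│7
6│♞ · · · · · · ·│6
5│· · · · ♟ · · ·│5
4│· · · · · · · ♛│4
3│· · · · · ♙ · ·│3
2│♙ ♙ ♙ ♙ ♙ · ♙ ♙│2
1│♖ · ♗ ♕ ♔ ♗ · ♖│1
  ─────────────────
  a b c d e f g h

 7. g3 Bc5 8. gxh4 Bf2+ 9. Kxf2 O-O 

  a b c d e f g h
  ─────────────────
8│♜ · ♝ · · ♜ ♚ ·│8
7│♟ ♟ ♟ ♟ · ♟ ♟ ♟│7
6│♞ · · · · · · ·│6
5│· · · · ♟ · · ·│5
4│· · · · · · · ♙│4
3│· · · · · ♙ · ·│3
2│♙ ♙ ♙ ♙ ♙ ♔ · ♙│2
1│♖ · ♗ ♕ · ♗ · ♖│1
  ─────────────────
  a b c d e f g h

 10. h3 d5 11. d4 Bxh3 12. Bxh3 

  a b c d e f g h
  ─────────────────
8│♜ · · · · ♜ ♚ ·│8
7│♟ ♟ ♟ · · ♟ ♟ ♟│7
6│♞ · · · · · · ·│6
5│· · · ♟ ♟ · · ·│5
4│· · · ♙ · · · ♙│4
3│· · · · · ♙ · ♗│3
2│♙ ♙ ♙ · ♙ ♔ · ·│2
1│♖ · ♗ ♕ · · · ♖│1
  ─────────────────
  a b c d e f g h


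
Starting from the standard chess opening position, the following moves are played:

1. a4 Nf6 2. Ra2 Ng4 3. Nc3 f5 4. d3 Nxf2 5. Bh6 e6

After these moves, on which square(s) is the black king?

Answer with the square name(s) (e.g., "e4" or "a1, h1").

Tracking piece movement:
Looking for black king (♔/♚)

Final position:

  a b c d e f g h
  ─────────────────
8│♜ ♞ ♝ ♛ ♚ ♝ · ♜│8
7│♟ ♟ ♟ ♟ · · ♟ ♟│7
6│· · · · ♟ · · ♗│6
5│· · · · · ♟ · ·│5
4│♙ · · · · · · ·│4
3│· · ♘ ♙ · · · ·│3
2│♖ ♙ ♙ · ♙ ♞ ♙ ♙│2
1│· · · ♕ ♔ ♗ ♘ ♖│1
  ─────────────────
  a b c d e f g h


e8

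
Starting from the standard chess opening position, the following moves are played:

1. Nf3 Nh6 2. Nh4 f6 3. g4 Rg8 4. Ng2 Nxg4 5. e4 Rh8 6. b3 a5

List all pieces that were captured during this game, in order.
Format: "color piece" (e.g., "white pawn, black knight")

Tracking captures:
  Nxg4: captured white pawn

white pawn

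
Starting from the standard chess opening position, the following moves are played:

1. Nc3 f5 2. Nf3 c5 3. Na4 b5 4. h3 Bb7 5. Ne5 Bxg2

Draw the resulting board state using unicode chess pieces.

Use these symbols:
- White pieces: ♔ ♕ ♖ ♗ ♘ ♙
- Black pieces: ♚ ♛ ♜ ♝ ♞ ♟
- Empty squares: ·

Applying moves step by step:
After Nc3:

♜ ♞ ♝ ♛ ♚ ♝ ♞ ♜
♟ ♟ ♟ ♟ ♟ ♟ ♟ ♟
· · · · · · · ·
· · · · · · · ·
· · · · · · · ·
· · ♘ · · · · ·
♙ ♙ ♙ ♙ ♙ ♙ ♙ ♙
♖ · ♗ ♕ ♔ ♗ ♘ ♖


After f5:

♜ ♞ ♝ ♛ ♚ ♝ ♞ ♜
♟ ♟ ♟ ♟ ♟ · ♟ ♟
· · · · · · · ·
· · · · · ♟ · ·
· · · · · · · ·
· · ♘ · · · · ·
♙ ♙ ♙ ♙ ♙ ♙ ♙ ♙
♖ · ♗ ♕ ♔ ♗ ♘ ♖


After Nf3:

♜ ♞ ♝ ♛ ♚ ♝ ♞ ♜
♟ ♟ ♟ ♟ ♟ · ♟ ♟
· · · · · · · ·
· · · · · ♟ · ·
· · · · · · · ·
· · ♘ · · ♘ · ·
♙ ♙ ♙ ♙ ♙ ♙ ♙ ♙
♖ · ♗ ♕ ♔ ♗ · ♖


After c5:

♜ ♞ ♝ ♛ ♚ ♝ ♞ ♜
♟ ♟ · ♟ ♟ · ♟ ♟
· · · · · · · ·
· · ♟ · · ♟ · ·
· · · · · · · ·
· · ♘ · · ♘ · ·
♙ ♙ ♙ ♙ ♙ ♙ ♙ ♙
♖ · ♗ ♕ ♔ ♗ · ♖


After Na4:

♜ ♞ ♝ ♛ ♚ ♝ ♞ ♜
♟ ♟ · ♟ ♟ · ♟ ♟
· · · · · · · ·
· · ♟ · · ♟ · ·
♘ · · · · · · ·
· · · · · ♘ · ·
♙ ♙ ♙ ♙ ♙ ♙ ♙ ♙
♖ · ♗ ♕ ♔ ♗ · ♖


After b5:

♜ ♞ ♝ ♛ ♚ ♝ ♞ ♜
♟ · · ♟ ♟ · ♟ ♟
· · · · · · · ·
· ♟ ♟ · · ♟ · ·
♘ · · · · · · ·
· · · · · ♘ · ·
♙ ♙ ♙ ♙ ♙ ♙ ♙ ♙
♖ · ♗ ♕ ♔ ♗ · ♖


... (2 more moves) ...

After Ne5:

♜ ♞ · ♛ ♚ ♝ ♞ ♜
♟ ♝ · ♟ ♟ · ♟ ♟
· · · · · · · ·
· ♟ ♟ · ♘ ♟ · ·
♘ · · · · · · ·
· · · · · · · ♙
♙ ♙ ♙ ♙ ♙ ♙ ♙ ·
♖ · ♗ ♕ ♔ ♗ · ♖


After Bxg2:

♜ ♞ · ♛ ♚ ♝ ♞ ♜
♟ · · ♟ ♟ · ♟ ♟
· · · · · · · ·
· ♟ ♟ · ♘ ♟ · ·
♘ · · · · · · ·
· · · · · · · ♙
♙ ♙ ♙ ♙ ♙ ♙ ♝ ·
♖ · ♗ ♕ ♔ ♗ · ♖



  a b c d e f g h
  ─────────────────
8│♜ ♞ · ♛ ♚ ♝ ♞ ♜│8
7│♟ · · ♟ ♟ · ♟ ♟│7
6│· · · · · · · ·│6
5│· ♟ ♟ · ♘ ♟ · ·│5
4│♘ · · · · · · ·│4
3│· · · · · · · ♙│3
2│♙ ♙ ♙ ♙ ♙ ♙ ♝ ·│2
1│♖ · ♗ ♕ ♔ ♗ · ♖│1
  ─────────────────
  a b c d e f g h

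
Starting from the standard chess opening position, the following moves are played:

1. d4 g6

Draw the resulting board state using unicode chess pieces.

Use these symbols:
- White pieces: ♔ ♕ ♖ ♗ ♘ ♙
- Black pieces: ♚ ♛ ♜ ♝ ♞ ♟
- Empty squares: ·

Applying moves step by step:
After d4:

♜ ♞ ♝ ♛ ♚ ♝ ♞ ♜
♟ ♟ ♟ ♟ ♟ ♟ ♟ ♟
· · · · · · · ·
· · · · · · · ·
· · · ♙ · · · ·
· · · · · · · ·
♙ ♙ ♙ · ♙ ♙ ♙ ♙
♖ ♘ ♗ ♕ ♔ ♗ ♘ ♖


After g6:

♜ ♞ ♝ ♛ ♚ ♝ ♞ ♜
♟ ♟ ♟ ♟ ♟ ♟ · ♟
· · · · · · ♟ ·
· · · · · · · ·
· · · ♙ · · · ·
· · · · · · · ·
♙ ♙ ♙ · ♙ ♙ ♙ ♙
♖ ♘ ♗ ♕ ♔ ♗ ♘ ♖



  a b c d e f g h
  ─────────────────
8│♜ ♞ ♝ ♛ ♚ ♝ ♞ ♜│8
7│♟ ♟ ♟ ♟ ♟ ♟ · ♟│7
6│· · · · · · ♟ ·│6
5│· · · · · · · ·│5
4│· · · ♙ · · · ·│4
3│· · · · · · · ·│3
2│♙ ♙ ♙ · ♙ ♙ ♙ ♙│2
1│♖ ♘ ♗ ♕ ♔ ♗ ♘ ♖│1
  ─────────────────
  a b c d e f g h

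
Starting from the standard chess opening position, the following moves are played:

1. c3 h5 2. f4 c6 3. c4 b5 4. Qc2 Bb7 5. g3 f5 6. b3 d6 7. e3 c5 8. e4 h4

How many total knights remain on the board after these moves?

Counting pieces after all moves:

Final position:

  a b c d e f g h
  ─────────────────
8│♜ ♞ · ♛ ♚ ♝ ♞ ♜│8
7│♟ ♝ · · ♟ · ♟ ·│7
6│· · · ♟ · · · ·│6
5│· ♟ ♟ · · ♟ · ·│5
4│· · ♙ · ♙ ♙ · ♟│4
3│· ♙ · · · · ♙ ·│3
2│♙ · ♕ ♙ · · · ♙│2
1│♖ ♘ ♗ · ♔ ♗ ♘ ♖│1
  ─────────────────
  a b c d e f g h


4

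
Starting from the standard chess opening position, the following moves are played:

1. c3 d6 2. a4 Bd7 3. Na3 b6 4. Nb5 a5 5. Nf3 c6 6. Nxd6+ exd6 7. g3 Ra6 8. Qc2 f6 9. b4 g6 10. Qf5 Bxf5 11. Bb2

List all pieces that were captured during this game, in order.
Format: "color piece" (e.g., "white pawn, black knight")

Tracking captures:
  Nxd6+: captured black pawn
  exd6: captured white knight
  Bxf5: captured white queen

black pawn, white knight, white queen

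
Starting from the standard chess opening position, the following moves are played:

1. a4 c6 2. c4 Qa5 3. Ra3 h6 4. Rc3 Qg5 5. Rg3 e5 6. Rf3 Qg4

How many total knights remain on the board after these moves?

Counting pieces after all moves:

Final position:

  a b c d e f g h
  ─────────────────
8│♜ ♞ ♝ · ♚ ♝ ♞ ♜│8
7│♟ ♟ · ♟ · ♟ ♟ ·│7
6│· · ♟ · · · · ♟│6
5│· · · · ♟ · · ·│5
4│♙ · ♙ · · · ♛ ·│4
3│· · · · · ♖ · ·│3
2│· ♙ · ♙ ♙ ♙ ♙ ♙│2
1│· ♘ ♗ ♕ ♔ ♗ ♘ ♖│1
  ─────────────────
  a b c d e f g h


4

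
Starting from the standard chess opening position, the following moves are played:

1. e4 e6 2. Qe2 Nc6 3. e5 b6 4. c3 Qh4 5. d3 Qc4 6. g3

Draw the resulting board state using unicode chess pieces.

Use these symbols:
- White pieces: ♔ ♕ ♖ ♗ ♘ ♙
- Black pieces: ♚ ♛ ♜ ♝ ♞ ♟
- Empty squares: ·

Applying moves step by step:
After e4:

♜ ♞ ♝ ♛ ♚ ♝ ♞ ♜
♟ ♟ ♟ ♟ ♟ ♟ ♟ ♟
· · · · · · · ·
· · · · · · · ·
· · · · ♙ · · ·
· · · · · · · ·
♙ ♙ ♙ ♙ · ♙ ♙ ♙
♖ ♘ ♗ ♕ ♔ ♗ ♘ ♖


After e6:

♜ ♞ ♝ ♛ ♚ ♝ ♞ ♜
♟ ♟ ♟ ♟ · ♟ ♟ ♟
· · · · ♟ · · ·
· · · · · · · ·
· · · · ♙ · · ·
· · · · · · · ·
♙ ♙ ♙ ♙ · ♙ ♙ ♙
♖ ♘ ♗ ♕ ♔ ♗ ♘ ♖


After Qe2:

♜ ♞ ♝ ♛ ♚ ♝ ♞ ♜
♟ ♟ ♟ ♟ · ♟ ♟ ♟
· · · · ♟ · · ·
· · · · · · · ·
· · · · ♙ · · ·
· · · · · · · ·
♙ ♙ ♙ ♙ ♕ ♙ ♙ ♙
♖ ♘ ♗ · ♔ ♗ ♘ ♖


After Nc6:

♜ · ♝ ♛ ♚ ♝ ♞ ♜
♟ ♟ ♟ ♟ · ♟ ♟ ♟
· · ♞ · ♟ · · ·
· · · · · · · ·
· · · · ♙ · · ·
· · · · · · · ·
♙ ♙ ♙ ♙ ♕ ♙ ♙ ♙
♖ ♘ ♗ · ♔ ♗ ♘ ♖


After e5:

♜ · ♝ ♛ ♚ ♝ ♞ ♜
♟ ♟ ♟ ♟ · ♟ ♟ ♟
· · ♞ · ♟ · · ·
· · · · ♙ · · ·
· · · · · · · ·
· · · · · · · ·
♙ ♙ ♙ ♙ ♕ ♙ ♙ ♙
♖ ♘ ♗ · ♔ ♗ ♘ ♖


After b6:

♜ · ♝ ♛ ♚ ♝ ♞ ♜
♟ · ♟ ♟ · ♟ ♟ ♟
· ♟ ♞ · ♟ · · ·
· · · · ♙ · · ·
· · · · · · · ·
· · · · · · · ·
♙ ♙ ♙ ♙ ♕ ♙ ♙ ♙
♖ ♘ ♗ · ♔ ♗ ♘ ♖


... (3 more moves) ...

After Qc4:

♜ · ♝ · ♚ ♝ ♞ ♜
♟ · ♟ ♟ · ♟ ♟ ♟
· ♟ ♞ · ♟ · · ·
· · · · ♙ · · ·
· · ♛ · · · · ·
· · ♙ ♙ · · · ·
♙ ♙ · · ♕ ♙ ♙ ♙
♖ ♘ ♗ · ♔ ♗ ♘ ♖


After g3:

♜ · ♝ · ♚ ♝ ♞ ♜
♟ · ♟ ♟ · ♟ ♟ ♟
· ♟ ♞ · ♟ · · ·
· · · · ♙ · · ·
· · ♛ · · · · ·
· · ♙ ♙ · · ♙ ·
♙ ♙ · · ♕ ♙ · ♙
♖ ♘ ♗ · ♔ ♗ ♘ ♖



  a b c d e f g h
  ─────────────────
8│♜ · ♝ · ♚ ♝ ♞ ♜│8
7│♟ · ♟ ♟ · ♟ ♟ ♟│7
6│· ♟ ♞ · ♟ · · ·│6
5│· · · · ♙ · · ·│5
4│· · ♛ · · · · ·│4
3│· · ♙ ♙ · · ♙ ·│3
2│♙ ♙ · · ♕ ♙ · ♙│2
1│♖ ♘ ♗ · ♔ ♗ ♘ ♖│1
  ─────────────────
  a b c d e f g h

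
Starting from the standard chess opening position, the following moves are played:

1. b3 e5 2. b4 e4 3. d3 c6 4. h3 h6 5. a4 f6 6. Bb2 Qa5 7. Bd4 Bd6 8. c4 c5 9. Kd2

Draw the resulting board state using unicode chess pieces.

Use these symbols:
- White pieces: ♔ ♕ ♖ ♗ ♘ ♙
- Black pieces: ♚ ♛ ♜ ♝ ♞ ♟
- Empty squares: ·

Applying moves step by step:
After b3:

♜ ♞ ♝ ♛ ♚ ♝ ♞ ♜
♟ ♟ ♟ ♟ ♟ ♟ ♟ ♟
· · · · · · · ·
· · · · · · · ·
· · · · · · · ·
· ♙ · · · · · ·
♙ · ♙ ♙ ♙ ♙ ♙ ♙
♖ ♘ ♗ ♕ ♔ ♗ ♘ ♖


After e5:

♜ ♞ ♝ ♛ ♚ ♝ ♞ ♜
♟ ♟ ♟ ♟ · ♟ ♟ ♟
· · · · · · · ·
· · · · ♟ · · ·
· · · · · · · ·
· ♙ · · · · · ·
♙ · ♙ ♙ ♙ ♙ ♙ ♙
♖ ♘ ♗ ♕ ♔ ♗ ♘ ♖


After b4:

♜ ♞ ♝ ♛ ♚ ♝ ♞ ♜
♟ ♟ ♟ ♟ · ♟ ♟ ♟
· · · · · · · ·
· · · · ♟ · · ·
· ♙ · · · · · ·
· · · · · · · ·
♙ · ♙ ♙ ♙ ♙ ♙ ♙
♖ ♘ ♗ ♕ ♔ ♗ ♘ ♖


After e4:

♜ ♞ ♝ ♛ ♚ ♝ ♞ ♜
♟ ♟ ♟ ♟ · ♟ ♟ ♟
· · · · · · · ·
· · · · · · · ·
· ♙ · · ♟ · · ·
· · · · · · · ·
♙ · ♙ ♙ ♙ ♙ ♙ ♙
♖ ♘ ♗ ♕ ♔ ♗ ♘ ♖


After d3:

♜ ♞ ♝ ♛ ♚ ♝ ♞ ♜
♟ ♟ ♟ ♟ · ♟ ♟ ♟
· · · · · · · ·
· · · · · · · ·
· ♙ · · ♟ · · ·
· · · ♙ · · · ·
♙ · ♙ · ♙ ♙ ♙ ♙
♖ ♘ ♗ ♕ ♔ ♗ ♘ ♖


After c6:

♜ ♞ ♝ ♛ ♚ ♝ ♞ ♜
♟ ♟ · ♟ · ♟ ♟ ♟
· · ♟ · · · · ·
· · · · · · · ·
· ♙ · · ♟ · · ·
· · · ♙ · · · ·
♙ · ♙ · ♙ ♙ ♙ ♙
♖ ♘ ♗ ♕ ♔ ♗ ♘ ♖


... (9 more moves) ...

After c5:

♜ ♞ ♝ · ♚ · ♞ ♜
♟ ♟ · ♟ · · ♟ ·
· · · ♝ · ♟ · ♟
♛ · ♟ · · · · ·
♙ ♙ ♙ ♗ ♟ · · ·
· · · ♙ · · · ♙
· · · · ♙ ♙ ♙ ·
♖ ♘ · ♕ ♔ ♗ ♘ ♖


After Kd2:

♜ ♞ ♝ · ♚ · ♞ ♜
♟ ♟ · ♟ · · ♟ ·
· · · ♝ · ♟ · ♟
♛ · ♟ · · · · ·
♙ ♙ ♙ ♗ ♟ · · ·
· · · ♙ · · · ♙
· · · ♔ ♙ ♙ ♙ ·
♖ ♘ · ♕ · ♗ ♘ ♖



  a b c d e f g h
  ─────────────────
8│♜ ♞ ♝ · ♚ · ♞ ♜│8
7│♟ ♟ · ♟ · · ♟ ·│7
6│· · · ♝ · ♟ · ♟│6
5│♛ · ♟ · · · · ·│5
4│♙ ♙ ♙ ♗ ♟ · · ·│4
3│· · · ♙ · · · ♙│3
2│· · · ♔ ♙ ♙ ♙ ·│2
1│♖ ♘ · ♕ · ♗ ♘ ♖│1
  ─────────────────
  a b c d e f g h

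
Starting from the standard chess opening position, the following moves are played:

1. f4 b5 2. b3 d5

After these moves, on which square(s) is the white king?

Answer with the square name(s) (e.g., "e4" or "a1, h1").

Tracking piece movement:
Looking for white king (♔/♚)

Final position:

  a b c d e f g h
  ─────────────────
8│♜ ♞ ♝ ♛ ♚ ♝ ♞ ♜│8
7│♟ · ♟ · ♟ ♟ ♟ ♟│7
6│· · · · · · · ·│6
5│· ♟ · ♟ · · · ·│5
4│· · · · · ♙ · ·│4
3│· ♙ · · · · · ·│3
2│♙ · ♙ ♙ ♙ · ♙ ♙│2
1│♖ ♘ ♗ ♕ ♔ ♗ ♘ ♖│1
  ─────────────────
  a b c d e f g h


e1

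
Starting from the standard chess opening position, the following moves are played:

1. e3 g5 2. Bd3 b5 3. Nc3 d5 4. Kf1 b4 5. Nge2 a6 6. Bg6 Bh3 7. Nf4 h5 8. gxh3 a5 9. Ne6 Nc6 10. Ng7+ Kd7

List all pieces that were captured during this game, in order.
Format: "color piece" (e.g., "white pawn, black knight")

Tracking captures:
  gxh3: captured black bishop

black bishop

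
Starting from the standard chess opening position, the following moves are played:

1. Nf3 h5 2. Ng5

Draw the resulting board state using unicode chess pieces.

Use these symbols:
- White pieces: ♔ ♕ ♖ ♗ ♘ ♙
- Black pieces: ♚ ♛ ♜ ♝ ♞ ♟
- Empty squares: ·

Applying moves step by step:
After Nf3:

♜ ♞ ♝ ♛ ♚ ♝ ♞ ♜
♟ ♟ ♟ ♟ ♟ ♟ ♟ ♟
· · · · · · · ·
· · · · · · · ·
· · · · · · · ·
· · · · · ♘ · ·
♙ ♙ ♙ ♙ ♙ ♙ ♙ ♙
♖ ♘ ♗ ♕ ♔ ♗ · ♖


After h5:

♜ ♞ ♝ ♛ ♚ ♝ ♞ ♜
♟ ♟ ♟ ♟ ♟ ♟ ♟ ·
· · · · · · · ·
· · · · · · · ♟
· · · · · · · ·
· · · · · ♘ · ·
♙ ♙ ♙ ♙ ♙ ♙ ♙ ♙
♖ ♘ ♗ ♕ ♔ ♗ · ♖


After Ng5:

♜ ♞ ♝ ♛ ♚ ♝ ♞ ♜
♟ ♟ ♟ ♟ ♟ ♟ ♟ ·
· · · · · · · ·
· · · · · · ♘ ♟
· · · · · · · ·
· · · · · · · ·
♙ ♙ ♙ ♙ ♙ ♙ ♙ ♙
♖ ♘ ♗ ♕ ♔ ♗ · ♖



  a b c d e f g h
  ─────────────────
8│♜ ♞ ♝ ♛ ♚ ♝ ♞ ♜│8
7│♟ ♟ ♟ ♟ ♟ ♟ ♟ ·│7
6│· · · · · · · ·│6
5│· · · · · · ♘ ♟│5
4│· · · · · · · ·│4
3│· · · · · · · ·│3
2│♙ ♙ ♙ ♙ ♙ ♙ ♙ ♙│2
1│♖ ♘ ♗ ♕ ♔ ♗ · ♖│1
  ─────────────────
  a b c d e f g h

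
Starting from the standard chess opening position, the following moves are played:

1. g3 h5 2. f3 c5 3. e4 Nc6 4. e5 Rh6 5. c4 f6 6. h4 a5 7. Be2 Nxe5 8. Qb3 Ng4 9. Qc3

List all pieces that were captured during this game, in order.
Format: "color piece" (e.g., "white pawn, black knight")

Tracking captures:
  Nxe5: captured white pawn

white pawn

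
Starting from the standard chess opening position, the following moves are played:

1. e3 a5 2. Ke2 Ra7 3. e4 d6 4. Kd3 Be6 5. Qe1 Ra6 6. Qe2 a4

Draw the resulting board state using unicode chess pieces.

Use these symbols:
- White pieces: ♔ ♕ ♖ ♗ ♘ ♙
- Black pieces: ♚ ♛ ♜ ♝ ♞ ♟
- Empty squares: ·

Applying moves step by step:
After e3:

♜ ♞ ♝ ♛ ♚ ♝ ♞ ♜
♟ ♟ ♟ ♟ ♟ ♟ ♟ ♟
· · · · · · · ·
· · · · · · · ·
· · · · · · · ·
· · · · ♙ · · ·
♙ ♙ ♙ ♙ · ♙ ♙ ♙
♖ ♘ ♗ ♕ ♔ ♗ ♘ ♖


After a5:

♜ ♞ ♝ ♛ ♚ ♝ ♞ ♜
· ♟ ♟ ♟ ♟ ♟ ♟ ♟
· · · · · · · ·
♟ · · · · · · ·
· · · · · · · ·
· · · · ♙ · · ·
♙ ♙ ♙ ♙ · ♙ ♙ ♙
♖ ♘ ♗ ♕ ♔ ♗ ♘ ♖


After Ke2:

♜ ♞ ♝ ♛ ♚ ♝ ♞ ♜
· ♟ ♟ ♟ ♟ ♟ ♟ ♟
· · · · · · · ·
♟ · · · · · · ·
· · · · · · · ·
· · · · ♙ · · ·
♙ ♙ ♙ ♙ ♔ ♙ ♙ ♙
♖ ♘ ♗ ♕ · ♗ ♘ ♖


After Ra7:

· ♞ ♝ ♛ ♚ ♝ ♞ ♜
♜ ♟ ♟ ♟ ♟ ♟ ♟ ♟
· · · · · · · ·
♟ · · · · · · ·
· · · · · · · ·
· · · · ♙ · · ·
♙ ♙ ♙ ♙ ♔ ♙ ♙ ♙
♖ ♘ ♗ ♕ · ♗ ♘ ♖


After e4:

· ♞ ♝ ♛ ♚ ♝ ♞ ♜
♜ ♟ ♟ ♟ ♟ ♟ ♟ ♟
· · · · · · · ·
♟ · · · · · · ·
· · · · ♙ · · ·
· · · · · · · ·
♙ ♙ ♙ ♙ ♔ ♙ ♙ ♙
♖ ♘ ♗ ♕ · ♗ ♘ ♖


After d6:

· ♞ ♝ ♛ ♚ ♝ ♞ ♜
♜ ♟ ♟ · ♟ ♟ ♟ ♟
· · · ♟ · · · ·
♟ · · · · · · ·
· · · · ♙ · · ·
· · · · · · · ·
♙ ♙ ♙ ♙ ♔ ♙ ♙ ♙
♖ ♘ ♗ ♕ · ♗ ♘ ♖


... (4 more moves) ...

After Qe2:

· ♞ · ♛ ♚ ♝ ♞ ♜
· ♟ ♟ · ♟ ♟ ♟ ♟
♜ · · ♟ ♝ · · ·
♟ · · · · · · ·
· · · · ♙ · · ·
· · · ♔ · · · ·
♙ ♙ ♙ ♙ ♕ ♙ ♙ ♙
♖ ♘ ♗ · · ♗ ♘ ♖


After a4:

· ♞ · ♛ ♚ ♝ ♞ ♜
· ♟ ♟ · ♟ ♟ ♟ ♟
♜ · · ♟ ♝ · · ·
· · · · · · · ·
♟ · · · ♙ · · ·
· · · ♔ · · · ·
♙ ♙ ♙ ♙ ♕ ♙ ♙ ♙
♖ ♘ ♗ · · ♗ ♘ ♖



  a b c d e f g h
  ─────────────────
8│· ♞ · ♛ ♚ ♝ ♞ ♜│8
7│· ♟ ♟ · ♟ ♟ ♟ ♟│7
6│♜ · · ♟ ♝ · · ·│6
5│· · · · · · · ·│5
4│♟ · · · ♙ · · ·│4
3│· · · ♔ · · · ·│3
2│♙ ♙ ♙ ♙ ♕ ♙ ♙ ♙│2
1│♖ ♘ ♗ · · ♗ ♘ ♖│1
  ─────────────────
  a b c d e f g h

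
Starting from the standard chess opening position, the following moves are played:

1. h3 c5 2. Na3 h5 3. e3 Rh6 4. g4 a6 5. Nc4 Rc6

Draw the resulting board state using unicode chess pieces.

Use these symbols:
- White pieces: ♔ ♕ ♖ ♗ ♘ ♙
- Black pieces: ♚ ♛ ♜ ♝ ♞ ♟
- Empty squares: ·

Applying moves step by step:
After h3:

♜ ♞ ♝ ♛ ♚ ♝ ♞ ♜
♟ ♟ ♟ ♟ ♟ ♟ ♟ ♟
· · · · · · · ·
· · · · · · · ·
· · · · · · · ·
· · · · · · · ♙
♙ ♙ ♙ ♙ ♙ ♙ ♙ ·
♖ ♘ ♗ ♕ ♔ ♗ ♘ ♖


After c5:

♜ ♞ ♝ ♛ ♚ ♝ ♞ ♜
♟ ♟ · ♟ ♟ ♟ ♟ ♟
· · · · · · · ·
· · ♟ · · · · ·
· · · · · · · ·
· · · · · · · ♙
♙ ♙ ♙ ♙ ♙ ♙ ♙ ·
♖ ♘ ♗ ♕ ♔ ♗ ♘ ♖


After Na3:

♜ ♞ ♝ ♛ ♚ ♝ ♞ ♜
♟ ♟ · ♟ ♟ ♟ ♟ ♟
· · · · · · · ·
· · ♟ · · · · ·
· · · · · · · ·
♘ · · · · · · ♙
♙ ♙ ♙ ♙ ♙ ♙ ♙ ·
♖ · ♗ ♕ ♔ ♗ ♘ ♖


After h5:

♜ ♞ ♝ ♛ ♚ ♝ ♞ ♜
♟ ♟ · ♟ ♟ ♟ ♟ ·
· · · · · · · ·
· · ♟ · · · · ♟
· · · · · · · ·
♘ · · · · · · ♙
♙ ♙ ♙ ♙ ♙ ♙ ♙ ·
♖ · ♗ ♕ ♔ ♗ ♘ ♖


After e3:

♜ ♞ ♝ ♛ ♚ ♝ ♞ ♜
♟ ♟ · ♟ ♟ ♟ ♟ ·
· · · · · · · ·
· · ♟ · · · · ♟
· · · · · · · ·
♘ · · · ♙ · · ♙
♙ ♙ ♙ ♙ · ♙ ♙ ·
♖ · ♗ ♕ ♔ ♗ ♘ ♖


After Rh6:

♜ ♞ ♝ ♛ ♚ ♝ ♞ ·
♟ ♟ · ♟ ♟ ♟ ♟ ·
· · · · · · · ♜
· · ♟ · · · · ♟
· · · · · · · ·
♘ · · · ♙ · · ♙
♙ ♙ ♙ ♙ · ♙ ♙ ·
♖ · ♗ ♕ ♔ ♗ ♘ ♖


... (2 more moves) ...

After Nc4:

♜ ♞ ♝ ♛ ♚ ♝ ♞ ·
· ♟ · ♟ ♟ ♟ ♟ ·
♟ · · · · · · ♜
· · ♟ · · · · ♟
· · ♘ · · · ♙ ·
· · · · ♙ · · ♙
♙ ♙ ♙ ♙ · ♙ · ·
♖ · ♗ ♕ ♔ ♗ ♘ ♖


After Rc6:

♜ ♞ ♝ ♛ ♚ ♝ ♞ ·
· ♟ · ♟ ♟ ♟ ♟ ·
♟ · ♜ · · · · ·
· · ♟ · · · · ♟
· · ♘ · · · ♙ ·
· · · · ♙ · · ♙
♙ ♙ ♙ ♙ · ♙ · ·
♖ · ♗ ♕ ♔ ♗ ♘ ♖



  a b c d e f g h
  ─────────────────
8│♜ ♞ ♝ ♛ ♚ ♝ ♞ ·│8
7│· ♟ · ♟ ♟ ♟ ♟ ·│7
6│♟ · ♜ · · · · ·│6
5│· · ♟ · · · · ♟│5
4│· · ♘ · · · ♙ ·│4
3│· · · · ♙ · · ♙│3
2│♙ ♙ ♙ ♙ · ♙ · ·│2
1│♖ · ♗ ♕ ♔ ♗ ♘ ♖│1
  ─────────────────
  a b c d e f g h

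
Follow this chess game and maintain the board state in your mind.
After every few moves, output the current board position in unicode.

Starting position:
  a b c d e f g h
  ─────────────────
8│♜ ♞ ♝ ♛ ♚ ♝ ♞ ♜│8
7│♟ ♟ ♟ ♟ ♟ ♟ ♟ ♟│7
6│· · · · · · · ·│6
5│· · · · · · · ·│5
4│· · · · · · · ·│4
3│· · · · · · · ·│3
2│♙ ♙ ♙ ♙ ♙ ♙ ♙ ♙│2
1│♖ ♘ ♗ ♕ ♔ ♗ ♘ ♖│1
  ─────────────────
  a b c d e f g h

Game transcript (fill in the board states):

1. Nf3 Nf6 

  a b c d e f g h
  ─────────────────
8│♜ ♞ ♝ ♛ ♚ ♝ · ♜│8
7│♟ ♟ ♟ ♟ ♟ ♟ ♟ ♟│7
6│· · · · · ♞ · ·│6
5│· · · · · · · ·│5
4│· · · · · · · ·│4
3│· · · · · ♘ · ·│3
2│♙ ♙ ♙ ♙ ♙ ♙ ♙ ♙│2
1│♖ ♘ ♗ ♕ ♔ ♗ · ♖│1
  ─────────────────
  a b c d e f g h

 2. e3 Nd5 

  a b c d e f g h
  ─────────────────
8│♜ ♞ ♝ ♛ ♚ ♝ · ♜│8
7│♟ ♟ ♟ ♟ ♟ ♟ ♟ ♟│7
6│· · · · · · · ·│6
5│· · · ♞ · · · ·│5
4│· · · · · · · ·│4
3│· · · · ♙ ♘ · ·│3
2│♙ ♙ ♙ ♙ · ♙ ♙ ♙│2
1│♖ ♘ ♗ ♕ ♔ ♗ · ♖│1
  ─────────────────
  a b c d e f g h

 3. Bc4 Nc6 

  a b c d e f g h
  ─────────────────
8│♜ · ♝ ♛ ♚ ♝ · ♜│8
7│♟ ♟ ♟ ♟ ♟ ♟ ♟ ♟│7
6│· · ♞ · · · · ·│6
5│· · · ♞ · · · ·│5
4│· · ♗ · · · · ·│4
3│· · · · ♙ ♘ · ·│3
2│♙ ♙ ♙ ♙ · ♙ ♙ ♙│2
1│♖ ♘ ♗ ♕ ♔ · · ♖│1
  ─────────────────
  a b c d e f g h

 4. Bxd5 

  a b c d e f g h
  ─────────────────
8│♜ · ♝ ♛ ♚ ♝ · ♜│8
7│♟ ♟ ♟ ♟ ♟ ♟ ♟ ♟│7
6│· · ♞ · · · · ·│6
5│· · · ♗ · · · ·│5
4│· · · · · · · ·│4
3│· · · · ♙ ♘ · ·│3
2│♙ ♙ ♙ ♙ · ♙ ♙ ♙│2
1│♖ ♘ ♗ ♕ ♔ · · ♖│1
  ─────────────────
  a b c d e f g h


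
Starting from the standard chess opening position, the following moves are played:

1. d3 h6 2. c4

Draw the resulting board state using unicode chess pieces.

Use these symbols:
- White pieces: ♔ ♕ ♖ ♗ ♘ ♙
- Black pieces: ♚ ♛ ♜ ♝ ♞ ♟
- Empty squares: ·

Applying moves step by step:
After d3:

♜ ♞ ♝ ♛ ♚ ♝ ♞ ♜
♟ ♟ ♟ ♟ ♟ ♟ ♟ ♟
· · · · · · · ·
· · · · · · · ·
· · · · · · · ·
· · · ♙ · · · ·
♙ ♙ ♙ · ♙ ♙ ♙ ♙
♖ ♘ ♗ ♕ ♔ ♗ ♘ ♖


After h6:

♜ ♞ ♝ ♛ ♚ ♝ ♞ ♜
♟ ♟ ♟ ♟ ♟ ♟ ♟ ·
· · · · · · · ♟
· · · · · · · ·
· · · · · · · ·
· · · ♙ · · · ·
♙ ♙ ♙ · ♙ ♙ ♙ ♙
♖ ♘ ♗ ♕ ♔ ♗ ♘ ♖


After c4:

♜ ♞ ♝ ♛ ♚ ♝ ♞ ♜
♟ ♟ ♟ ♟ ♟ ♟ ♟ ·
· · · · · · · ♟
· · · · · · · ·
· · ♙ · · · · ·
· · · ♙ · · · ·
♙ ♙ · · ♙ ♙ ♙ ♙
♖ ♘ ♗ ♕ ♔ ♗ ♘ ♖



  a b c d e f g h
  ─────────────────
8│♜ ♞ ♝ ♛ ♚ ♝ ♞ ♜│8
7│♟ ♟ ♟ ♟ ♟ ♟ ♟ ·│7
6│· · · · · · · ♟│6
5│· · · · · · · ·│5
4│· · ♙ · · · · ·│4
3│· · · ♙ · · · ·│3
2│♙ ♙ · · ♙ ♙ ♙ ♙│2
1│♖ ♘ ♗ ♕ ♔ ♗ ♘ ♖│1
  ─────────────────
  a b c d e f g h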